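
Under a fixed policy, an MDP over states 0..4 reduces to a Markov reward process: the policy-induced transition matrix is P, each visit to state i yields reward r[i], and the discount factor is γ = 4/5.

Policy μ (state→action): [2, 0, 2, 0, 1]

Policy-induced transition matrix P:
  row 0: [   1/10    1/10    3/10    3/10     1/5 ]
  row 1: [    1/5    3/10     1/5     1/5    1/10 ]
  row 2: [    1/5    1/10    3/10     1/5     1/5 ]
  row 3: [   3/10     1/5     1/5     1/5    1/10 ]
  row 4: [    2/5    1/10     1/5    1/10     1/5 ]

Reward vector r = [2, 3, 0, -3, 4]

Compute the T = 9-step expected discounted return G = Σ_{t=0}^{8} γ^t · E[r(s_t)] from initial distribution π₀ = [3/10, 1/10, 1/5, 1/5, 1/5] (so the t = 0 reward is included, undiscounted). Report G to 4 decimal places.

G = 4.2492

t=0: π = [0.3000, 0.1000, 0.2000, 0.2000, 0.2000], E[r] = 1.1000, γ^t·E[r] = 1.100000, running G = 1.100000
t=1: π = [0.2300, 0.1400, 0.2500, 0.2100, 0.1700], E[r] = 0.9300, γ^t·E[r] = 0.744000, running G = 1.844000
t=2: π = [0.2320, 0.1490, 0.2480, 0.2060, 0.1650], E[r] = 0.9530, γ^t·E[r] = 0.609920, running G = 2.453920
t=3: π = [0.2304, 0.1504, 0.2480, 0.2067, 0.1645], E[r] = 0.9499, γ^t·E[r] = 0.486349, running G = 2.940269
t=4: π = [0.2305, 0.1508, 0.2478, 0.2066, 0.1643], E[r] = 0.9507, γ^t·E[r] = 0.389407, running G = 3.329676
t=5: π = [0.2305, 0.1508, 0.2478, 0.2066, 0.1643], E[r] = 0.9505, γ^t·E[r] = 0.311475, running G = 3.641151
t=6: π = [0.2305, 0.1508, 0.2478, 0.2066, 0.1643], E[r] = 0.9506, γ^t·E[r] = 0.249188, running G = 3.890339
t=7: π = [0.2305, 0.1508, 0.2478, 0.2066, 0.1643], E[r] = 0.9506, γ^t·E[r] = 0.199349, running G = 4.089689
t=8: π = [0.2305, 0.1508, 0.2478, 0.2066, 0.1643], E[r] = 0.9506, γ^t·E[r] = 0.159480, running G = 4.249168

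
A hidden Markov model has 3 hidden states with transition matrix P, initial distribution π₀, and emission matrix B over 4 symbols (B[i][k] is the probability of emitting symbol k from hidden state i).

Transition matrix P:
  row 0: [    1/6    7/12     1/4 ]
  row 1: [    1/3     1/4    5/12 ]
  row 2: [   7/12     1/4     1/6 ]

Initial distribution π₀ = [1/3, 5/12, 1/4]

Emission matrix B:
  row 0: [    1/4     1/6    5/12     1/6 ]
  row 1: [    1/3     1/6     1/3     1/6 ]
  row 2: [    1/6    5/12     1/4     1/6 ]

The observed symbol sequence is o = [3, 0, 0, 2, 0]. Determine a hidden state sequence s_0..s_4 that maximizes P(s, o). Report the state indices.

t=0: δ = [5.556e-02, 6.944e-02, 4.167e-02]  (obs o_0=3)
t=1: δ = [6.076e-03, 1.080e-02, 4.823e-03]  ψ = [2, 0, 1]  (obs o_1=0)
t=2: δ = [9.002e-04, 1.182e-03, 7.502e-04]  ψ = [1, 0, 1]  (obs o_2=0)
t=3: δ = [1.823e-04, 1.750e-04, 1.231e-04]  ψ = [2, 0, 1]  (obs o_3=2)
t=4: δ = [1.795e-05, 3.545e-05, 1.216e-05]  ψ = [2, 0, 1]  (obs o_4=0)
backtrack: best end state = 1; path = [0, 1, 2, 0, 1]

path = [0, 1, 2, 0, 1]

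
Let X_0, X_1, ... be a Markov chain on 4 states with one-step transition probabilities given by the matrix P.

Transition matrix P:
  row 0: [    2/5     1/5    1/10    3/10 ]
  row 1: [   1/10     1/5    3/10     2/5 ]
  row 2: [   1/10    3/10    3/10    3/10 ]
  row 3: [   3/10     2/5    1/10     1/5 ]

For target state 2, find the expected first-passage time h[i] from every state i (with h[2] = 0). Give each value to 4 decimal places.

h = [6.5854, 5.2439, 0.0000, 6.3415]

First-step conditioning: h[2] = 0; for i ≠ 2, h[i] = 1 + Σ_k P[i][k]·h[k].
  h[0] = 1 + 2/5·h[0] + 1/5·h[1] + 3/10·h[3]
  h[1] = 1 + 1/10·h[0] + 1/5·h[1] + 2/5·h[3]
  h[3] = 1 + 3/10·h[0] + 2/5·h[1] + 1/5·h[3]
Solving the 3×3 linear system over states ≠ 2 gives exactly h = [270/41, 215/41, 0, 260/41] (h[2] = 0 is the target).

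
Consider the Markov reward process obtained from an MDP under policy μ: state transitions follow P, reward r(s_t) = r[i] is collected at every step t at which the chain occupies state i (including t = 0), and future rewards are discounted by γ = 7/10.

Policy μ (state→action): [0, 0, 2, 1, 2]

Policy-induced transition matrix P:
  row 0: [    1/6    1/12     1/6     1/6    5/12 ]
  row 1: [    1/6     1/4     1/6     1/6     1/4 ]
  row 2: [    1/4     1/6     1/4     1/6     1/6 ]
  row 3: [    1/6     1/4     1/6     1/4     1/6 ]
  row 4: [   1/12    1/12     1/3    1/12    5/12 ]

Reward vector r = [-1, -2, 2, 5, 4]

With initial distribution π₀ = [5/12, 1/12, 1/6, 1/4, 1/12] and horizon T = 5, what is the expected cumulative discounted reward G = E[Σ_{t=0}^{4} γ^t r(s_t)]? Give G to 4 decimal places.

G = 4.8403

t=0: π = [0.4167, 0.0833, 0.1667, 0.2500, 0.0833], E[r] = 1.3333, γ^t·E[r] = 1.333333, running G = 1.333333
t=1: π = [0.1736, 0.1528, 0.1944, 0.1806, 0.2986], E[r] = 2.0069, γ^t·E[r] = 1.404861, running G = 2.738194
t=2: π = [0.1580, 0.1551, 0.2326, 0.1568, 0.2975], E[r] = 1.9711, γ^t·E[r] = 0.965822, running G = 3.704016
t=3: π = [0.1613, 0.1547, 0.2356, 0.1549, 0.2935], E[r] = 1.9491, γ^t·E[r] = 0.668549, running G = 4.372565
t=4: π = [0.1618, 0.1546, 0.2352, 0.1551, 0.2932], E[r] = 1.9480, γ^t·E[r] = 0.467713, running G = 4.840278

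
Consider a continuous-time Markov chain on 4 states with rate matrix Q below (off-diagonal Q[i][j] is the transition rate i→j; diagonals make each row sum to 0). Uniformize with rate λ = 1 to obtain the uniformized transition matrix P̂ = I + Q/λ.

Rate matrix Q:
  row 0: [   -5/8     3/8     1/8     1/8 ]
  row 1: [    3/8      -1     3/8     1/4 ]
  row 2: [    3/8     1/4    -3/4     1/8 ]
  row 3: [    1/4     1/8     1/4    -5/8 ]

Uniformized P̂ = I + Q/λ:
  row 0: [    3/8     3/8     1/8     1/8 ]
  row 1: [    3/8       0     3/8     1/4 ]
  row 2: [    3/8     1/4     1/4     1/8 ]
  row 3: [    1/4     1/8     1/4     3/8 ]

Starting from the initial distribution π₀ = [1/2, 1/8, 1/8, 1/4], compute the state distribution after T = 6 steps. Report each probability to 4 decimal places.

π = [0.3497, 0.2147, 0.2331, 0.2025]

t=0: π = [0.5000, 0.1250, 0.1250, 0.2500]
t=1: π = [0.3438, 0.2500, 0.2031, 0.2031]
t=2: π = [0.3496, 0.2051, 0.2383, 0.2070]
t=3: π = [0.3491, 0.2166, 0.2319, 0.2024]
t=4: π = [0.3497, 0.2142, 0.2334, 0.2027]
t=5: π = [0.3497, 0.2148, 0.2331, 0.2024]
t=6: π = [0.3497, 0.2147, 0.2331, 0.2025]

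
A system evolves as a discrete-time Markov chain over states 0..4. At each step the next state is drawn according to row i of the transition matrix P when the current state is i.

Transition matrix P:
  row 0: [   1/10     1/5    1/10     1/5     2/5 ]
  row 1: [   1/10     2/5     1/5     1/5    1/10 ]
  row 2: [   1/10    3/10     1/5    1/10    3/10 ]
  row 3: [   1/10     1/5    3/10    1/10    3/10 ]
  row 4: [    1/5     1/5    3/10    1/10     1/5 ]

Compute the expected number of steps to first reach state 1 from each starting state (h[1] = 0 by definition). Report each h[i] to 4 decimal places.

First-step conditioning: h[1] = 0; for i ≠ 1, h[i] = 1 + Σ_k P[i][k]·h[k].
  h[0] = 1 + 1/10·h[0] + 1/10·h[2] + 1/5·h[3] + 2/5·h[4]
  h[2] = 1 + 1/10·h[0] + 1/5·h[2] + 1/10·h[3] + 3/10·h[4]
  h[3] = 1 + 1/10·h[0] + 3/10·h[2] + 1/10·h[3] + 3/10·h[4]
  h[4] = 1 + 1/5·h[0] + 3/10·h[2] + 1/10·h[3] + 1/5·h[4]
Solving the 4×4 linear system over states ≠ 1 gives exactly h = [4070/899, 0, 10900/2697, 11990/2697, 12010/2697] (h[1] = 0 is the target).

h = [4.5273, 0.0000, 4.0415, 4.4457, 4.4531]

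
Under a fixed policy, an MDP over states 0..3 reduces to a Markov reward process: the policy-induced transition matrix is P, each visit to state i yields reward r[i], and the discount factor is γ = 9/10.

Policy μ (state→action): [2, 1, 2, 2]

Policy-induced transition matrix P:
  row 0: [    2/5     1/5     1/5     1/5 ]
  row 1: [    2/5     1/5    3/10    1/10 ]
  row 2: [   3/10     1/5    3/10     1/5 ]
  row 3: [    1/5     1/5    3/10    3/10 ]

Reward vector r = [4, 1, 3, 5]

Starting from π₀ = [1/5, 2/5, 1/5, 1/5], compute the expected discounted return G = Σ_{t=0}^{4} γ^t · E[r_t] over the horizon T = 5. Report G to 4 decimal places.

t=0: π = [0.2000, 0.4000, 0.2000, 0.2000], E[r] = 2.8000, γ^t·E[r] = 2.800000, running G = 2.800000
t=1: π = [0.3400, 0.2000, 0.2800, 0.1800], E[r] = 3.3000, γ^t·E[r] = 2.970000, running G = 5.770000
t=2: π = [0.3360, 0.2000, 0.2660, 0.1980], E[r] = 3.3320, γ^t·E[r] = 2.698920, running G = 8.468920
t=3: π = [0.3338, 0.2000, 0.2664, 0.1998], E[r] = 3.3334, γ^t·E[r] = 2.430049, running G = 10.898969
t=4: π = [0.3334, 0.2000, 0.2666, 0.2000], E[r] = 3.3334, γ^t·E[r] = 2.187017, running G = 13.085986

G = 13.0860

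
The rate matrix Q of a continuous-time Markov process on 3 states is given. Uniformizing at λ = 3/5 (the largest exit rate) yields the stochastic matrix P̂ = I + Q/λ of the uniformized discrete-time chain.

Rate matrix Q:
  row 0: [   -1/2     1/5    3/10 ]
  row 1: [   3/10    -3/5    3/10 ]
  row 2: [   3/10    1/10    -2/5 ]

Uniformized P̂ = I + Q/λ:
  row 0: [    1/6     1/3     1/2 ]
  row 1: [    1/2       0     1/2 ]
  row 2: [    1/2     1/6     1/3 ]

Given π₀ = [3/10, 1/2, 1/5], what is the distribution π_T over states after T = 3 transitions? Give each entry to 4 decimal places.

t=0: π = [0.3000, 0.5000, 0.2000]
t=1: π = [0.4000, 0.1333, 0.4667]
t=2: π = [0.3667, 0.2111, 0.4222]
t=3: π = [0.3778, 0.1926, 0.4296]

π = [0.3778, 0.1926, 0.4296]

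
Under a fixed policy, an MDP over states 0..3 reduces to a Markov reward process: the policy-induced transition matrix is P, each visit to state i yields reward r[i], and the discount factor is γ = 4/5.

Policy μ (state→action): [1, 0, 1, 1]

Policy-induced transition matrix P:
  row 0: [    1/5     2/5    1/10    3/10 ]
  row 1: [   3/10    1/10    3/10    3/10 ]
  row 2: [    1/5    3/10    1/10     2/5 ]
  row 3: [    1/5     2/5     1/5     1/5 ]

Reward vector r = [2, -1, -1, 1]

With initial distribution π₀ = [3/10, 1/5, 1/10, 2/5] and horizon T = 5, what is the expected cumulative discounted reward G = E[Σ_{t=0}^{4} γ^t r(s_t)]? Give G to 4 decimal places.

G = 1.2854

t=0: π = [0.3000, 0.2000, 0.1000, 0.4000], E[r] = 0.7000, γ^t·E[r] = 0.700000, running G = 0.700000
t=1: π = [0.2200, 0.3300, 0.1800, 0.2700], E[r] = 0.2000, γ^t·E[r] = 0.160000, running G = 0.860000
t=2: π = [0.2330, 0.2830, 0.1930, 0.2910], E[r] = 0.2810, γ^t·E[r] = 0.179840, running G = 1.039840
t=3: π = [0.2283, 0.2958, 0.1857, 0.2902], E[r] = 0.2653, γ^t·E[r] = 0.135834, running G = 1.175674
t=4: π = [0.2296, 0.2927, 0.1882, 0.2896], E[r] = 0.2678, γ^t·E[r] = 0.109707, running G = 1.285381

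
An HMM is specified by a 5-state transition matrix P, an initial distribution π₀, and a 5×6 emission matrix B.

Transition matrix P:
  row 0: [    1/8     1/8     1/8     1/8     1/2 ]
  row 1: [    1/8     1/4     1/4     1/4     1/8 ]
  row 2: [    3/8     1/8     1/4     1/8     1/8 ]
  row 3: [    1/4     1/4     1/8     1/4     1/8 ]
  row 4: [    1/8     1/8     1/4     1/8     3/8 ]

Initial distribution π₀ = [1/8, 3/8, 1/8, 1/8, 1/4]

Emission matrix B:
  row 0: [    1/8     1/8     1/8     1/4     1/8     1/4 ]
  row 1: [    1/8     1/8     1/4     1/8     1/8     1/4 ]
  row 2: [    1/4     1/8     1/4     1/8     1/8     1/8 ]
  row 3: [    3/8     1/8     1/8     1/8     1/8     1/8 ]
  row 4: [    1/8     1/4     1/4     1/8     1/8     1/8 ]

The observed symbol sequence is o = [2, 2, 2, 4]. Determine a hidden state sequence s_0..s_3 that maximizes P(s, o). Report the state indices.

path = [4, 4, 4, 4]

t=0: δ = [1.562e-02, 9.375e-02, 3.125e-02, 1.562e-02, 6.250e-02]  (obs o_0=2)
t=1: δ = [1.465e-03, 5.859e-03, 5.859e-03, 2.930e-03, 5.859e-03]  ψ = [1, 1, 1, 1, 4]  (obs o_1=2)
t=2: δ = [2.747e-04, 3.662e-04, 3.662e-04, 1.831e-04, 5.493e-04]  ψ = [2, 1, 1, 1, 4]  (obs o_2=2)
t=3: δ = [1.717e-05, 1.144e-05, 1.717e-05, 1.144e-05, 2.575e-05]  ψ = [2, 1, 4, 1, 4]  (obs o_3=4)
backtrack: best end state = 4; path = [4, 4, 4, 4]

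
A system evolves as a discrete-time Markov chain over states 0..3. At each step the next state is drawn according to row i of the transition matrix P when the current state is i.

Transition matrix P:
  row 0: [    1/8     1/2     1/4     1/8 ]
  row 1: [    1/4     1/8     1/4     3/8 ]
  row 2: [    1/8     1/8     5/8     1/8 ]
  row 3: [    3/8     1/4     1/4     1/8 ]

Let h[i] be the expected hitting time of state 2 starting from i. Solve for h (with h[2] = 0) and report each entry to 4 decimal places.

First-step conditioning: h[2] = 0; for i ≠ 2, h[i] = 1 + Σ_k P[i][k]·h[k].
  h[0] = 1 + 1/8·h[0] + 1/2·h[1] + 1/8·h[3]
  h[1] = 1 + 1/4·h[0] + 1/8·h[1] + 3/8·h[3]
  h[3] = 1 + 3/8·h[0] + 1/4·h[1] + 1/8·h[3]
Solving the 3×3 linear system over states ≠ 2 gives exactly h = [4, 4, 0, 4] (h[2] = 0 is the target).

h = [4.0000, 4.0000, 0.0000, 4.0000]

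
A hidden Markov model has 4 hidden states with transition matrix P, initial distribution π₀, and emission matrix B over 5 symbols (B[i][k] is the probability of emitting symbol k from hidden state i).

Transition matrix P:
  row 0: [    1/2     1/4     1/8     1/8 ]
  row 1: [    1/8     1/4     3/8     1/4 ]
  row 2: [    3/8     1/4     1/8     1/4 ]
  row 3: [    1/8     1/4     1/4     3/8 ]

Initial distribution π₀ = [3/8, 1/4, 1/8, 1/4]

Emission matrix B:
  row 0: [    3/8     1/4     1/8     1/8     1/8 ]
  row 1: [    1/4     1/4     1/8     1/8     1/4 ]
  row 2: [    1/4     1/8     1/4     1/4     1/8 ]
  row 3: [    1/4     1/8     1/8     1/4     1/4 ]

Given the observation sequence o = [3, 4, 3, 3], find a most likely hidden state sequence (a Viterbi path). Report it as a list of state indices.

t=0: δ = [4.688e-02, 3.125e-02, 3.125e-02, 6.250e-02]  (obs o_0=3)
t=1: δ = [2.930e-03, 3.906e-03, 1.953e-03, 5.859e-03]  ψ = [0, 3, 3, 3]  (obs o_1=4)
t=2: δ = [1.831e-04, 1.831e-04, 3.662e-04, 5.493e-04]  ψ = [0, 3, 1, 3]  (obs o_2=3)
t=3: δ = [1.717e-05, 1.717e-05, 3.433e-05, 5.150e-05]  ψ = [2, 3, 3, 3]  (obs o_3=3)
backtrack: best end state = 3; path = [3, 3, 3, 3]

path = [3, 3, 3, 3]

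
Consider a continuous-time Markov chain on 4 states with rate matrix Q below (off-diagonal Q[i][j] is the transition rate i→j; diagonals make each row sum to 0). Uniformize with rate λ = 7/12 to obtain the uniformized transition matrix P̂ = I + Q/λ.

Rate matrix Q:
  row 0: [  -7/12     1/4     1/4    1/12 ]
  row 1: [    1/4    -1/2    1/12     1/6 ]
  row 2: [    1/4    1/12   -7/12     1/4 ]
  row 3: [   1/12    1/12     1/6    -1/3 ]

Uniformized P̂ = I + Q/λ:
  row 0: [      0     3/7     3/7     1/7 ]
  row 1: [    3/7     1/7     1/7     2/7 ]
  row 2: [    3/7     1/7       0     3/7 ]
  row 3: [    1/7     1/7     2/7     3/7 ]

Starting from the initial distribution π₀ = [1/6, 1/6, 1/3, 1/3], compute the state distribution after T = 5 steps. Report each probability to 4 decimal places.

t=0: π = [0.1667, 0.1667, 0.3333, 0.3333]
t=1: π = [0.2619, 0.1905, 0.1905, 0.3571]
t=2: π = [0.2143, 0.2177, 0.2415, 0.3265]
t=3: π = [0.2434, 0.2041, 0.2162, 0.3362]
t=4: π = [0.2282, 0.2124, 0.2296, 0.3299]
t=5: π = [0.2365, 0.2080, 0.2224, 0.3330]

π = [0.2365, 0.2080, 0.2224, 0.3330]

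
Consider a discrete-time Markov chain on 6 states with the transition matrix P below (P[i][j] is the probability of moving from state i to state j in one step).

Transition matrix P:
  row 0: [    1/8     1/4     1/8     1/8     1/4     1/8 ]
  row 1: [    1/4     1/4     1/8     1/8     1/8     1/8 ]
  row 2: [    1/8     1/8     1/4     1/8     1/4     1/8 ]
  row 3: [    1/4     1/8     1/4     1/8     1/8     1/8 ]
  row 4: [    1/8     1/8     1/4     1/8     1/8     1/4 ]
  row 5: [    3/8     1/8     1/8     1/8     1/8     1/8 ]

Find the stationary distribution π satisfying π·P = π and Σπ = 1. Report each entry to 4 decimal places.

π = [0.1987, 0.1712, 0.1854, 0.1250, 0.1730, 0.1466]

Balance equations π_j = Σ_i π_i·P[i][j]:
  π_0 = 1/8·π_0 + 1/4·π_1 + 1/8·π_2 + 1/4·π_3 + 1/8·π_4 + 3/8·π_5
  π_1 = 1/4·π_0 + 1/4·π_1 + 1/8·π_2 + 1/8·π_3 + 1/8·π_4 + 1/8·π_5
  π_2 = 1/8·π_0 + 1/8·π_1 + 1/4·π_2 + 1/4·π_3 + 1/4·π_4 + 1/8·π_5
  π_3 = 1/8·π_0 + 1/8·π_1 + 1/8·π_2 + 1/8·π_3 + 1/8·π_4 + 1/8·π_5
  π_4 = 1/4·π_0 + 1/8·π_1 + 1/4·π_2 + 1/8·π_3 + 1/8·π_4 + 1/8·π_5
  normalize: π_0 + π_1 + π_2 + π_3 + π_4 + π_5 = 1
Solving the linear system gives exactly π = [6385/32136, 5503/32136, 5959/32136, 1/8, 695/4017, 589/4017].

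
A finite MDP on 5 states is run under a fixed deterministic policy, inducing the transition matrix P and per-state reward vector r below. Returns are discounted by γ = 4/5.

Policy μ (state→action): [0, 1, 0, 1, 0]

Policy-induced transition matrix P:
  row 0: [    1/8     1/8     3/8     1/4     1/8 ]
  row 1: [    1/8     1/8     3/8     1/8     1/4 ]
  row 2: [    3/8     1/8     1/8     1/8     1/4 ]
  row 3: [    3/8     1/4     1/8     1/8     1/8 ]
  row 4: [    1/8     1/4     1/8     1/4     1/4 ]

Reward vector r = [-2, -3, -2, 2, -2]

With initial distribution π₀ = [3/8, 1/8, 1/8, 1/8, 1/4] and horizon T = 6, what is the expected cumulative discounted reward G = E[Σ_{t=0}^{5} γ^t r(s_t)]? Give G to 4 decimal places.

G = -5.4840

t=0: π = [0.3750, 0.1250, 0.1250, 0.1250, 0.2500], E[r] = -1.6250, γ^t·E[r] = -1.625000, running G = -1.625000
t=1: π = [0.1875, 0.1719, 0.2500, 0.2031, 0.1875], E[r] = -1.3594, γ^t·E[r] = -1.087500, running G = -2.712500
t=2: π = [0.2383, 0.1738, 0.2148, 0.1719, 0.2012], E[r] = -1.4863, γ^t·E[r] = -0.951250, running G = -3.663750
t=3: π = [0.2217, 0.1716, 0.2280, 0.1799, 0.1987], E[r] = -1.4519, γ^t·E[r] = -0.743375, running G = -4.407125
t=4: π = [0.2270, 0.1723, 0.2233, 0.1776, 0.1998], E[r] = -1.4621, γ^t·E[r] = -0.598888, running G = -5.006013
t=5: π = [0.2252, 0.1722, 0.2248, 0.1783, 0.1994], E[r] = -1.4588, γ^t·E[r] = -0.478011, running G = -5.484024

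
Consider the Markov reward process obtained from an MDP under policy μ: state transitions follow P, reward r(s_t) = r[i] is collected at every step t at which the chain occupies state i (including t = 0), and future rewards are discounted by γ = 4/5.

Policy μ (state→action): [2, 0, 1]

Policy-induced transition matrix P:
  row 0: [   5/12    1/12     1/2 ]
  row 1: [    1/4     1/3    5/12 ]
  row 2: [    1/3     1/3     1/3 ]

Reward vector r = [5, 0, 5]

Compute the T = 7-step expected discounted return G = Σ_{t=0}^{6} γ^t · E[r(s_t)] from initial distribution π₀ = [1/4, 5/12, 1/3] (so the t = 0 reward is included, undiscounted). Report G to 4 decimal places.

G = 13.9019

t=0: π = [0.2500, 0.4167, 0.3333], E[r] = 2.9167, γ^t·E[r] = 2.916667, running G = 2.916667
t=1: π = [0.3194, 0.2708, 0.4097], E[r] = 3.6458, γ^t·E[r] = 2.916667, running G = 5.833333
t=2: π = [0.3374, 0.2535, 0.4091], E[r] = 3.7326, γ^t·E[r] = 2.388889, running G = 8.222222
t=3: π = [0.3403, 0.2490, 0.4107], E[r] = 3.7551, γ^t·E[r] = 1.922593, running G = 10.144815
t=4: π = [0.3409, 0.2483, 0.4108], E[r] = 3.7587, γ^t·E[r] = 1.539580, running G = 11.684395
t=5: π = [0.3411, 0.2481, 0.4108], E[r] = 3.7595, γ^t·E[r] = 1.231918, running G = 12.916313
t=6: π = [0.3411, 0.2481, 0.4109], E[r] = 3.7597, γ^t·E[r] = 0.985571, running G = 13.901884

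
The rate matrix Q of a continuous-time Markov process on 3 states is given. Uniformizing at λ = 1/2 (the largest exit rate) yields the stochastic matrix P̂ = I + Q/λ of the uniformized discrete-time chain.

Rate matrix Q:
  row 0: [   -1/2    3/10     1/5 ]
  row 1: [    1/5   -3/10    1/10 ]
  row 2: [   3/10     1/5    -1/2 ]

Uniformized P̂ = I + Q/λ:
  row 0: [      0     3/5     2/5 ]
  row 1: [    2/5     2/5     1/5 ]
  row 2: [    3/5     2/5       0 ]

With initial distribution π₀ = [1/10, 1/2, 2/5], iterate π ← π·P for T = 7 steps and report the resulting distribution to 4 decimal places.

π = [0.3196, 0.4624, 0.2179]

t=0: π = [0.1000, 0.5000, 0.4000]
t=1: π = [0.4400, 0.4200, 0.1400]
t=2: π = [0.2520, 0.4880, 0.2600]
t=3: π = [0.3512, 0.4504, 0.1984]
t=4: π = [0.2992, 0.4702, 0.2306]
t=5: π = [0.3264, 0.4598, 0.2137]
t=6: π = [0.3122, 0.4653, 0.2225]
t=7: π = [0.3196, 0.4624, 0.2179]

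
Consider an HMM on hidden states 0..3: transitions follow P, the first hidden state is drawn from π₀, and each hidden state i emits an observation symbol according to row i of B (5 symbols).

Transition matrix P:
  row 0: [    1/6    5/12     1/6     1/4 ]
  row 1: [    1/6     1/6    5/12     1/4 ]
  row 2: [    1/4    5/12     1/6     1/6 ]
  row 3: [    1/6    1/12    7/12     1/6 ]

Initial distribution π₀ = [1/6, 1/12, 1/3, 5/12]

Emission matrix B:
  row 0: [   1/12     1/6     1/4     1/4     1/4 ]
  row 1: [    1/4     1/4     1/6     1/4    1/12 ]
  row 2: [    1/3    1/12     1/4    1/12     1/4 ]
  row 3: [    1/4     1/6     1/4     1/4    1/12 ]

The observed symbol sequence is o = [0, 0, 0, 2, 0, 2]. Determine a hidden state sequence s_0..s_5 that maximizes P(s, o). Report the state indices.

t=0: δ = [1.389e-02, 2.083e-02, 1.111e-01, 1.042e-01]  (obs o_0=0)
t=1: δ = [2.315e-03, 1.157e-02, 2.025e-02, 4.630e-03]  ψ = [2, 2, 3, 2]  (obs o_1=0)
t=2: δ = [4.220e-04, 2.110e-03, 1.608e-03, 8.439e-04]  ψ = [2, 2, 1, 2]  (obs o_2=0)
t=3: δ = [1.005e-04, 1.116e-04, 2.198e-04, 1.319e-04]  ψ = [2, 2, 1, 1]  (obs o_3=2)
t=4: δ = [4.579e-06, 2.289e-05, 2.564e-05, 9.157e-06]  ψ = [2, 2, 3, 2]  (obs o_4=0)
t=5: δ = [1.603e-06, 1.781e-06, 2.385e-06, 1.431e-06]  ψ = [2, 2, 1, 1]  (obs o_5=2)
backtrack: best end state = 2; path = [3, 2, 1, 2, 1, 2]

path = [3, 2, 1, 2, 1, 2]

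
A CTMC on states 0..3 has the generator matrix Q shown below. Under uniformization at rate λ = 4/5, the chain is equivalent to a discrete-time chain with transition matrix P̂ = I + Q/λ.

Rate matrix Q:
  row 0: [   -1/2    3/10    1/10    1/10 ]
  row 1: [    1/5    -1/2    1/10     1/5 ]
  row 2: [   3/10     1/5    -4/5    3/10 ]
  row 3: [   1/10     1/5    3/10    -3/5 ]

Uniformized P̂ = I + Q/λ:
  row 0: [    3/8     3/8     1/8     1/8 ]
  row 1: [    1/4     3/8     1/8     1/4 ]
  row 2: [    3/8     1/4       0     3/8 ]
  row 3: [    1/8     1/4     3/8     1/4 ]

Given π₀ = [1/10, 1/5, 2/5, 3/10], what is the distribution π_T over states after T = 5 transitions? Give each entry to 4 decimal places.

t=0: π = [0.1000, 0.2000, 0.4000, 0.3000]
t=1: π = [0.2750, 0.2875, 0.1500, 0.2875]
t=2: π = [0.2672, 0.3203, 0.1781, 0.2344]
t=3: π = [0.2764, 0.3234, 0.1613, 0.2389]
t=4: π = [0.2749, 0.3250, 0.1646, 0.2356]
t=5: π = [0.2755, 0.3250, 0.1633, 0.2362]

π = [0.2755, 0.3250, 0.1633, 0.2362]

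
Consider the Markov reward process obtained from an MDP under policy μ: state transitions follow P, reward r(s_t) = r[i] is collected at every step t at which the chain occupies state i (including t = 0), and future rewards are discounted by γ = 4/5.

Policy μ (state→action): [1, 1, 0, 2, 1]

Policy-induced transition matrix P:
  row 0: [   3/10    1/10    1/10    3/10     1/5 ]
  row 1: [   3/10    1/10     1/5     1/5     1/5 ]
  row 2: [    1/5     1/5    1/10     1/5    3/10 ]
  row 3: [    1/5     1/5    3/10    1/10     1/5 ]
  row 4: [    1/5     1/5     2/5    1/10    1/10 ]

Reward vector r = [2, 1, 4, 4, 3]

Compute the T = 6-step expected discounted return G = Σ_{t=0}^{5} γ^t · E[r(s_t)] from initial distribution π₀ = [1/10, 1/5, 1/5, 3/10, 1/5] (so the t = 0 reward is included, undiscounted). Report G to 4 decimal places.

G = 10.6258

t=0: π = [0.1000, 0.2000, 0.2000, 0.3000, 0.2000], E[r] = 3.0000, γ^t·E[r] = 3.000000, running G = 3.000000
t=1: π = [0.2300, 0.1700, 0.2400, 0.1600, 0.2000], E[r] = 2.8300, γ^t·E[r] = 2.264000, running G = 5.264000
t=2: π = [0.2400, 0.1600, 0.2090, 0.1870, 0.2040], E[r] = 2.8360, γ^t·E[r] = 1.815040, running G = 7.079040
t=3: π = [0.2400, 0.1600, 0.2146, 0.1849, 0.2005], E[r] = 2.8395, γ^t·E[r] = 1.453824, running G = 8.532864
t=4: π = [0.2400, 0.1600, 0.2131, 0.1855, 0.2014], E[r] = 2.8386, γ^t·E[r] = 1.162686, running G = 9.695550
t=5: π = [0.2400, 0.1600, 0.2135, 0.1853, 0.2012], E[r] = 2.8388, γ^t·E[r] = 0.930227, running G = 10.625778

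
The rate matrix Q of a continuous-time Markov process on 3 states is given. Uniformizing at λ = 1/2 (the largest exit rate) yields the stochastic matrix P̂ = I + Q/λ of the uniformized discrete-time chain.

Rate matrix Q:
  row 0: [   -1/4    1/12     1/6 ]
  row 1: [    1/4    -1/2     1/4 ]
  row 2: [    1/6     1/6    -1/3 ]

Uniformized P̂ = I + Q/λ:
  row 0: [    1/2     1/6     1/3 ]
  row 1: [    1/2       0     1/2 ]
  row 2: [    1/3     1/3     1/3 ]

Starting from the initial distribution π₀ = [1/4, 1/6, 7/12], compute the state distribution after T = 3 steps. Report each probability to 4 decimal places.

t=0: π = [0.2500, 0.1667, 0.5833]
t=1: π = [0.4028, 0.2361, 0.3611]
t=2: π = [0.4398, 0.1875, 0.3727]
t=3: π = [0.4379, 0.1975, 0.3646]

π = [0.4379, 0.1975, 0.3646]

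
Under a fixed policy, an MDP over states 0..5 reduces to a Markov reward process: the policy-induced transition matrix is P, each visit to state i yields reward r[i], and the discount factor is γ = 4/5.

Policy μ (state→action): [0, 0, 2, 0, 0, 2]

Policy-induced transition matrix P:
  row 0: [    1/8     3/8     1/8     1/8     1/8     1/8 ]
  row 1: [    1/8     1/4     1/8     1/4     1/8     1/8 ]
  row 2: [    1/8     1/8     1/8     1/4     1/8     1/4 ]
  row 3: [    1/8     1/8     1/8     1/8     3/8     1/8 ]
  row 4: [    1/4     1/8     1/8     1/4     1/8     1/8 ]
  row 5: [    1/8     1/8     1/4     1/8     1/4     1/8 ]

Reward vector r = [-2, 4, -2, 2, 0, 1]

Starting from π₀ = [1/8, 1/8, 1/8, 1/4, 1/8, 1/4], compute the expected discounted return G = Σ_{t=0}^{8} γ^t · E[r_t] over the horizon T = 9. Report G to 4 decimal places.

G = 2.9258

t=0: π = [0.1250, 0.1250, 0.1250, 0.2500, 0.1250, 0.2500], E[r] = 0.7500, γ^t·E[r] = 0.750000, running G = 0.750000
t=1: π = [0.1406, 0.1719, 0.1563, 0.1719, 0.2188, 0.1406], E[r] = 0.5781, γ^t·E[r] = 0.462500, running G = 1.212500
t=2: π = [0.1523, 0.1816, 0.1426, 0.1934, 0.1855, 0.1445], E[r] = 0.6680, γ^t·E[r] = 0.427500, running G = 1.640000
t=3: π = [0.1482, 0.1858, 0.1431, 0.1887, 0.1914, 0.1428], E[r] = 0.6809, γ^t·E[r] = 0.348625, running G = 1.988625
t=4: π = [0.1489, 0.1853, 0.1429, 0.1900, 0.1900, 0.1429], E[r] = 0.6805, γ^t·E[r] = 0.278725, running G = 2.267350
t=5: π = [0.1488, 0.1854, 0.1429, 0.1898, 0.1904, 0.1429], E[r] = 0.6807, γ^t·E[r] = 0.223061, running G = 2.490411
t=6: π = [0.1488, 0.1854, 0.1429, 0.1898, 0.1903, 0.1429], E[r] = 0.6807, γ^t·E[r] = 0.178430, running G = 2.668841
t=7: π = [0.1488, 0.1854, 0.1429, 0.1898, 0.1903, 0.1429], E[r] = 0.6807, γ^t·E[r] = 0.142748, running G = 2.811589
t=8: π = [0.1488, 0.1854, 0.1429, 0.1898, 0.1903, 0.1429], E[r] = 0.6807, γ^t·E[r] = 0.114198, running G = 2.925787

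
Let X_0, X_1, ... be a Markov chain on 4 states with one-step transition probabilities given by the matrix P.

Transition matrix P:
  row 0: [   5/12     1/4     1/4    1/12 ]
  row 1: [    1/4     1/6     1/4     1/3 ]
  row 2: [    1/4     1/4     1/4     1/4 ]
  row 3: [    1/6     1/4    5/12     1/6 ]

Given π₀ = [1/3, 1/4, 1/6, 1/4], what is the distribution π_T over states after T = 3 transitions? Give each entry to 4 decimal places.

t=0: π = [0.3333, 0.2500, 0.1667, 0.2500]
t=1: π = [0.2847, 0.2292, 0.2917, 0.1944]
t=2: π = [0.2813, 0.2309, 0.2824, 0.2054]
t=3: π = [0.2798, 0.2308, 0.2842, 0.2052]

π = [0.2798, 0.2308, 0.2842, 0.2052]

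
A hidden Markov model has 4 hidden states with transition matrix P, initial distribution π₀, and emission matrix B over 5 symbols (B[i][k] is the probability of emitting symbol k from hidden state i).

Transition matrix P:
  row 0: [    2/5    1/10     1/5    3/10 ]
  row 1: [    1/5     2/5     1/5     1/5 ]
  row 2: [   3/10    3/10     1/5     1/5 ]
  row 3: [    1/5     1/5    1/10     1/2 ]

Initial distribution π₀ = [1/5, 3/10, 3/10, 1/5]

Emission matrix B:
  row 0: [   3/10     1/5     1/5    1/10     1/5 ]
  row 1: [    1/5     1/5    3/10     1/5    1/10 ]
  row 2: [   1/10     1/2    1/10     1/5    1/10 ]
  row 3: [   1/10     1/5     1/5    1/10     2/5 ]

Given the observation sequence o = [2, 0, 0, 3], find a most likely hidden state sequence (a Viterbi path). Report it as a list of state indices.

path = [1, 1, 1, 1]

t=0: δ = [4.000e-02, 9.000e-02, 3.000e-02, 4.000e-02]  (obs o_0=2)
t=1: δ = [5.400e-03, 7.200e-03, 1.800e-03, 2.000e-03]  ψ = [1, 1, 1, 3]  (obs o_1=0)
t=2: δ = [6.480e-04, 5.760e-04, 1.440e-04, 1.620e-04]  ψ = [0, 1, 1, 0]  (obs o_2=0)
t=3: δ = [2.592e-05, 4.608e-05, 2.592e-05, 1.944e-05]  ψ = [0, 1, 0, 0]  (obs o_3=3)
backtrack: best end state = 1; path = [1, 1, 1, 1]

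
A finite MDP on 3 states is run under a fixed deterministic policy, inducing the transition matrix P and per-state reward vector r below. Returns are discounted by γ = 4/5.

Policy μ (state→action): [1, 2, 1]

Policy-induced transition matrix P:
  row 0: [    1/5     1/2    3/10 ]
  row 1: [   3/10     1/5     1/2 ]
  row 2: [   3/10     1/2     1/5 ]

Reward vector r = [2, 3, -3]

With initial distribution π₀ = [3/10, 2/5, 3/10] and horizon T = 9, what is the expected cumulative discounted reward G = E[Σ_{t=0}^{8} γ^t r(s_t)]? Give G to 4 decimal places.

G = 3.1068

t=0: π = [0.3000, 0.4000, 0.3000], E[r] = 0.9000, γ^t·E[r] = 0.900000, running G = 0.900000
t=1: π = [0.2700, 0.3800, 0.3500], E[r] = 0.6300, γ^t·E[r] = 0.504000, running G = 1.404000
t=2: π = [0.2730, 0.3860, 0.3410], E[r] = 0.6810, γ^t·E[r] = 0.435840, running G = 1.839840
t=3: π = [0.2727, 0.3842, 0.3431], E[r] = 0.6687, γ^t·E[r] = 0.342374, running G = 2.182214
t=4: π = [0.2727, 0.3847, 0.3425], E[r] = 0.6721, γ^t·E[r] = 0.275288, running G = 2.457502
t=5: π = [0.2727, 0.3846, 0.3427], E[r] = 0.6711, γ^t·E[r] = 0.219907, running G = 2.677409
t=6: π = [0.2727, 0.3846, 0.3426], E[r] = 0.6714, γ^t·E[r] = 0.176002, running G = 2.853412
t=7: π = [0.2727, 0.3846, 0.3427], E[r] = 0.6713, γ^t·E[r] = 0.140784, running G = 2.994196
t=8: π = [0.2727, 0.3846, 0.3427], E[r] = 0.6713, γ^t·E[r] = 0.112631, running G = 3.106827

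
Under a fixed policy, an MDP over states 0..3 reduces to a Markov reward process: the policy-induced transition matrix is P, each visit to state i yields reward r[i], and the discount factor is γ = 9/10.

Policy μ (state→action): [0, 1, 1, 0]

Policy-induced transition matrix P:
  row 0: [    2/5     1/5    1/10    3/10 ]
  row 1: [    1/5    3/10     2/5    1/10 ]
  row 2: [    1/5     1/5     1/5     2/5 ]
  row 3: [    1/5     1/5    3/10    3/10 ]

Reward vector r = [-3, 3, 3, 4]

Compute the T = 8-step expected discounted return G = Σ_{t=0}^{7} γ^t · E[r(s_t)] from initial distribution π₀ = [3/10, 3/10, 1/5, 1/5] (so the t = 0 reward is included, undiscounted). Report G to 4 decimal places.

t=0: π = [0.3000, 0.3000, 0.2000, 0.2000], E[r] = 1.4000, γ^t·E[r] = 1.400000, running G = 1.400000
t=1: π = [0.2600, 0.2300, 0.2500, 0.2600], E[r] = 1.7000, γ^t·E[r] = 1.530000, running G = 2.930000
t=2: π = [0.2520, 0.2230, 0.2460, 0.2790], E[r] = 1.7670, γ^t·E[r] = 1.431270, running G = 4.361270
t=3: π = [0.2504, 0.2223, 0.2473, 0.2800], E[r] = 1.7776, γ^t·E[r] = 1.295870, running G = 5.657140
t=4: π = [0.2501, 0.2222, 0.2474, 0.2803], E[r] = 1.7798, γ^t·E[r] = 1.167720, running G = 6.824861
t=5: π = [0.2500, 0.2222, 0.2475, 0.2803], E[r] = 1.7802, γ^t·E[r] = 1.051190, running G = 7.876051
t=6: π = [0.2500, 0.2222, 0.2475, 0.2803], E[r] = 1.7803, γ^t·E[r] = 0.946115, running G = 8.822166
t=7: π = [0.2500, 0.2222, 0.2475, 0.2803], E[r] = 1.7803, γ^t·E[r] = 0.851511, running G = 9.673678

G = 9.6737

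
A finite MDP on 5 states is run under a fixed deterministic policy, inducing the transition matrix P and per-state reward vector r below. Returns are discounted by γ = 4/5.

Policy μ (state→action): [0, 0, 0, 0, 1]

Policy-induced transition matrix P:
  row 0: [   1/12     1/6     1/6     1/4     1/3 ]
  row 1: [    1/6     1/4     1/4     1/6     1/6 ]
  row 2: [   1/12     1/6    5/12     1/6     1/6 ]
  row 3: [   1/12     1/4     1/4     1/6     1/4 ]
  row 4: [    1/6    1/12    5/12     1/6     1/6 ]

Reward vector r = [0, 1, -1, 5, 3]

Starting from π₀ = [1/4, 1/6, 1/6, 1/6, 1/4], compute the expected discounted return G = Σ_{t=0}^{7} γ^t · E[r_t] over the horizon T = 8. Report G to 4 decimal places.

t=0: π = [0.2500, 0.1667, 0.1667, 0.1667, 0.2500], E[r] = 1.5833, γ^t·E[r] = 1.583333, running G = 1.583333
t=1: π = [0.1181, 0.1736, 0.2986, 0.1875, 0.2222], E[r] = 1.4792, γ^t·E[r] = 1.183333, running G = 2.766667
t=2: π = [0.1163, 0.1782, 0.3270, 0.1765, 0.2020], E[r] = 1.3397, γ^t·E[r] = 0.857407, running G = 3.624074
t=3: π = [0.1150, 0.1794, 0.3285, 0.1764, 0.2008], E[r] = 1.3350, γ^t·E[r] = 0.683531, running G = 4.307605
t=4: π = [0.1150, 0.1796, 0.3286, 0.1763, 0.2005], E[r] = 1.3338, γ^t·E[r] = 0.546333, running G = 4.853937
t=5: π = [0.1150, 0.1796, 0.3286, 0.1763, 0.2005], E[r] = 1.3338, γ^t·E[r] = 0.437068, running G = 5.291006
t=6: π = [0.1150, 0.1796, 0.3286, 0.1763, 0.2005], E[r] = 1.3338, γ^t·E[r] = 0.349655, running G = 5.640661
t=7: π = [0.1150, 0.1796, 0.3286, 0.1763, 0.2005], E[r] = 1.3338, γ^t·E[r] = 0.279725, running G = 5.920385

G = 5.9204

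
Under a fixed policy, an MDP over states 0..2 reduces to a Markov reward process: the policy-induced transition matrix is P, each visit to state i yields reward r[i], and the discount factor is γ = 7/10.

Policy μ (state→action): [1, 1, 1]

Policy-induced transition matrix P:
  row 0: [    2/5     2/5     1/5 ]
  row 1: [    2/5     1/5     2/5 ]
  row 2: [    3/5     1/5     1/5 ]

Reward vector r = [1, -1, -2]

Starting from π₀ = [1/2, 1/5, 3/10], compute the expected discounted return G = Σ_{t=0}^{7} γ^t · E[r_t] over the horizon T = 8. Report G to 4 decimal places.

G = -1.0397

t=0: π = [0.5000, 0.2000, 0.3000], E[r] = -0.3000, γ^t·E[r] = -0.300000, running G = -0.300000
t=1: π = [0.4600, 0.3000, 0.2400], E[r] = -0.3200, γ^t·E[r] = -0.224000, running G = -0.524000
t=2: π = [0.4480, 0.2920, 0.2600], E[r] = -0.3640, γ^t·E[r] = -0.178360, running G = -0.702360
t=3: π = [0.4520, 0.2896, 0.2584], E[r] = -0.3544, γ^t·E[r] = -0.121559, running G = -0.823919
t=4: π = [0.4517, 0.2904, 0.2579], E[r] = -0.3546, γ^t·E[r] = -0.085130, running G = -0.909049
t=5: π = [0.4516, 0.2903, 0.2581], E[r] = -0.3549, γ^t·E[r] = -0.059650, running G = -0.968699
t=6: π = [0.4516, 0.2903, 0.2581], E[r] = -0.3548, γ^t·E[r] = -0.041746, running G = -1.010445
t=7: π = [0.4516, 0.2903, 0.2581], E[r] = -0.3548, γ^t·E[r] = -0.029222, running G = -1.039667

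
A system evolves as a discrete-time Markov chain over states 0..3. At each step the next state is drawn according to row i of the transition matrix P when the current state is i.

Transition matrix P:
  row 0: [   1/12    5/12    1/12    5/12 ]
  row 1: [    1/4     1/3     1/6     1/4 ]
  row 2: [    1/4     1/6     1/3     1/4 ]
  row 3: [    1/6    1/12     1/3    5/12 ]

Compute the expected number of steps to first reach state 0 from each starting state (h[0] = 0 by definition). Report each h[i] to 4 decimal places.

First-step conditioning: h[0] = 0; for i ≠ 0, h[i] = 1 + Σ_k P[i][k]·h[k].
  h[1] = 1 + 1/3·h[1] + 1/6·h[2] + 1/4·h[3]
  h[2] = 1 + 1/6·h[1] + 1/3·h[2] + 1/4·h[3]
  h[3] = 1 + 1/12·h[1] + 1/3·h[2] + 5/12·h[3]
Solving the 3×3 linear system over states ≠ 0 gives exactly h = [0, 40/9, 40/9, 44/9] (h[0] = 0 is the target).

h = [0.0000, 4.4444, 4.4444, 4.8889]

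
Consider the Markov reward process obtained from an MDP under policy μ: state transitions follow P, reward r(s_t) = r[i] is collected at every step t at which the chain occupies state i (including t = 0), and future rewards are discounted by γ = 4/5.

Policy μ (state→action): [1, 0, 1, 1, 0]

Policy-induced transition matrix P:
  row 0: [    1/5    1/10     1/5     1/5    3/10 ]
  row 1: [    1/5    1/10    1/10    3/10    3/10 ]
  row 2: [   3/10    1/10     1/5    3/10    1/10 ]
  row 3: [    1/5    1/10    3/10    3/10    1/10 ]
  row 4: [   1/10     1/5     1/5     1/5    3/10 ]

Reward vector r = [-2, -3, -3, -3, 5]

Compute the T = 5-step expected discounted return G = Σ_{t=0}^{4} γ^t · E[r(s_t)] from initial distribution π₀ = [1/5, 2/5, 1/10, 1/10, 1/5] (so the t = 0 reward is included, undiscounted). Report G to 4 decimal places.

t=0: π = [0.2000, 0.4000, 0.1000, 0.1000, 0.2000], E[r] = -1.2000, γ^t·E[r] = -1.200000, running G = -1.200000
t=1: π = [0.1900, 0.1200, 0.1700, 0.2600, 0.2600], E[r] = -0.7300, γ^t·E[r] = -0.584000, running G = -1.784000
t=2: π = [0.1910, 0.1260, 0.2140, 0.2550, 0.2140], E[r] = -1.0970, γ^t·E[r] = -0.702080, running G = -2.486080
t=3: π = [0.2000, 0.1214, 0.2129, 0.2595, 0.2062], E[r] = -1.1504, γ^t·E[r] = -0.589005, running G = -3.075085
t=4: π = [0.2007, 0.1206, 0.2138, 0.2594, 0.2055], E[r] = -1.1552, γ^t·E[r] = -0.473158, running G = -3.548242

G = -3.5482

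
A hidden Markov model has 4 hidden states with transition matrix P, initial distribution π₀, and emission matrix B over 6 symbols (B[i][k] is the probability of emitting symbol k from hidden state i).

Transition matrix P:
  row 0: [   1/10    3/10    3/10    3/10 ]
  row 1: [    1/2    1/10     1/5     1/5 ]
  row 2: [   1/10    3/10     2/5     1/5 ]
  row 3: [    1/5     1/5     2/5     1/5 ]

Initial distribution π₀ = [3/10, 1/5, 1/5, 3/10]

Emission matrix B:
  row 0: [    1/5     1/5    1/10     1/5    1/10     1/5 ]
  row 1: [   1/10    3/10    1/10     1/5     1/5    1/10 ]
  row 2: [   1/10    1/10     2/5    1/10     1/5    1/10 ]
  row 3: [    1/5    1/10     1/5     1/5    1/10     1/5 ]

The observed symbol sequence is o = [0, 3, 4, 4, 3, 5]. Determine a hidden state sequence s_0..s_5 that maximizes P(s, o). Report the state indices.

path = [0, 3, 2, 2, 1, 0]

t=0: δ = [6.000e-02, 2.000e-02, 2.000e-02, 6.000e-02]  (obs o_0=0)
t=1: δ = [2.400e-03, 3.600e-03, 2.400e-03, 3.600e-03]  ψ = [3, 0, 3, 0]  (obs o_1=3)
t=2: δ = [1.800e-04, 1.440e-04, 2.880e-04, 7.200e-05]  ψ = [1, 0, 3, 0]  (obs o_2=4)
t=3: δ = [7.200e-06, 1.728e-05, 2.304e-05, 5.760e-06]  ψ = [1, 2, 2, 2]  (obs o_3=4)
t=4: δ = [1.728e-06, 1.382e-06, 9.216e-07, 9.216e-07]  ψ = [1, 2, 2, 2]  (obs o_4=3)
t=5: δ = [1.382e-07, 5.184e-08, 5.184e-08, 1.037e-07]  ψ = [1, 0, 0, 0]  (obs o_5=5)
backtrack: best end state = 0; path = [0, 3, 2, 2, 1, 0]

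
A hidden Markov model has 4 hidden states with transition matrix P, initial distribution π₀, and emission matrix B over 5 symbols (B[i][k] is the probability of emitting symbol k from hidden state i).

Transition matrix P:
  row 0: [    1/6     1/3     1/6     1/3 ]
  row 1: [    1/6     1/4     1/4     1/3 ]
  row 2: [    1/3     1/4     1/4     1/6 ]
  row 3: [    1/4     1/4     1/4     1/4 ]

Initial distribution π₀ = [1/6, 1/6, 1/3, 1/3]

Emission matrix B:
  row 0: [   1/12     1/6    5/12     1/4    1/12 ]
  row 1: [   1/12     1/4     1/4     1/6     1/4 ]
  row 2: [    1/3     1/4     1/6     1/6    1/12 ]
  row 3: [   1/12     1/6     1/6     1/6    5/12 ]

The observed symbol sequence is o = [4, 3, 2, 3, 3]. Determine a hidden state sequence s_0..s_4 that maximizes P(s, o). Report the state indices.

t=0: δ = [1.389e-02, 4.167e-02, 2.778e-02, 1.389e-01]  (obs o_0=4)
t=1: δ = [8.681e-03, 5.787e-03, 5.787e-03, 5.787e-03]  ψ = [3, 3, 3, 3]  (obs o_1=3)
t=2: δ = [8.038e-04, 7.234e-04, 2.411e-04, 4.823e-04]  ψ = [2, 0, 0, 0]  (obs o_2=2)
t=3: δ = [3.349e-05, 4.465e-05, 3.014e-05, 4.465e-05]  ψ = [0, 0, 1, 0]  (obs o_3=3)
t=4: δ = [2.791e-06, 1.861e-06, 1.861e-06, 2.481e-06]  ψ = [3, 0, 1, 1]  (obs o_4=3)
backtrack: best end state = 0; path = [3, 2, 0, 3, 0]

path = [3, 2, 0, 3, 0]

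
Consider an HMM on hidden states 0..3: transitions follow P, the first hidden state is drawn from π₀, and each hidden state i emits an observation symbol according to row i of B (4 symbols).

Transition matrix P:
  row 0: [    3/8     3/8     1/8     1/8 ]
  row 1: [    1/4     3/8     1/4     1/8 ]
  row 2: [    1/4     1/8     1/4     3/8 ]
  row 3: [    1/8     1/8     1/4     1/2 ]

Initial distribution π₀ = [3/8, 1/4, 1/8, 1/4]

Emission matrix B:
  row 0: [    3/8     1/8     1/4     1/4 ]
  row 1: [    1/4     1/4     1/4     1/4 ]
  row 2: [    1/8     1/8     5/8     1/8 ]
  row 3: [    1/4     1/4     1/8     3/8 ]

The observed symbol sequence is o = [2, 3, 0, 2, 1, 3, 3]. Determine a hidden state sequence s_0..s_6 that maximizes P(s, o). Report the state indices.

path = [2, 3, 3, 2, 3, 3, 3]

t=0: δ = [9.375e-02, 6.250e-02, 7.812e-02, 3.125e-02]  (obs o_0=2)
t=1: δ = [8.789e-03, 8.789e-03, 2.441e-03, 1.099e-02]  ψ = [0, 0, 2, 2]  (obs o_1=3)
t=2: δ = [1.236e-03, 8.240e-04, 3.433e-04, 1.373e-03]  ψ = [0, 0, 3, 3]  (obs o_2=0)
t=3: δ = [1.159e-04, 1.159e-04, 2.146e-04, 8.583e-05]  ψ = [0, 0, 3, 3]  (obs o_3=2)
t=4: δ = [6.706e-06, 1.086e-05, 6.706e-06, 2.012e-05]  ψ = [2, 0, 2, 2]  (obs o_4=1)
t=5: δ = [6.789e-07, 1.018e-06, 6.286e-07, 3.772e-06]  ψ = [1, 1, 3, 3]  (obs o_5=3)
t=6: δ = [1.179e-07, 1.179e-07, 1.179e-07, 7.072e-07]  ψ = [3, 3, 3, 3]  (obs o_6=3)
backtrack: best end state = 3; path = [2, 3, 3, 2, 3, 3, 3]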